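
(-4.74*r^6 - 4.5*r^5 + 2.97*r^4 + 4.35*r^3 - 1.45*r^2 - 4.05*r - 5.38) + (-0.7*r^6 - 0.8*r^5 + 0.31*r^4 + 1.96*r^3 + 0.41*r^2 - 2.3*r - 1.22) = -5.44*r^6 - 5.3*r^5 + 3.28*r^4 + 6.31*r^3 - 1.04*r^2 - 6.35*r - 6.6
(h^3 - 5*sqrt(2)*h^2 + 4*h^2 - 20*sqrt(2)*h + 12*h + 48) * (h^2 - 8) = h^5 - 5*sqrt(2)*h^4 + 4*h^4 - 20*sqrt(2)*h^3 + 4*h^3 + 16*h^2 + 40*sqrt(2)*h^2 - 96*h + 160*sqrt(2)*h - 384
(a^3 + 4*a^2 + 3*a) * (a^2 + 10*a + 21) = a^5 + 14*a^4 + 64*a^3 + 114*a^2 + 63*a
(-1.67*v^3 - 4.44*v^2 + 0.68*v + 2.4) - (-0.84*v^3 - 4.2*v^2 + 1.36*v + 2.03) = -0.83*v^3 - 0.24*v^2 - 0.68*v + 0.37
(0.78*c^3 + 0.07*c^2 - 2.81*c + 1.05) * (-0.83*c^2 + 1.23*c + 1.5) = -0.6474*c^5 + 0.9013*c^4 + 3.5884*c^3 - 4.2228*c^2 - 2.9235*c + 1.575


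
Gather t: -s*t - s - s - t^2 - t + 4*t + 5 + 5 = -2*s - t^2 + t*(3 - s) + 10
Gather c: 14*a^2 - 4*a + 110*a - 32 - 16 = 14*a^2 + 106*a - 48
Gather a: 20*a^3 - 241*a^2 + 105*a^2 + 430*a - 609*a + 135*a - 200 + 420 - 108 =20*a^3 - 136*a^2 - 44*a + 112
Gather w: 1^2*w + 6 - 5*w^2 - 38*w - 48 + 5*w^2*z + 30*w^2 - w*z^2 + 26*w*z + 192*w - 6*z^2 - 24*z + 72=w^2*(5*z + 25) + w*(-z^2 + 26*z + 155) - 6*z^2 - 24*z + 30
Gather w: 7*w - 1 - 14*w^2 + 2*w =-14*w^2 + 9*w - 1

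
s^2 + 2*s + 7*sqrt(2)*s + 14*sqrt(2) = (s + 2)*(s + 7*sqrt(2))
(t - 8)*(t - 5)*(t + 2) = t^3 - 11*t^2 + 14*t + 80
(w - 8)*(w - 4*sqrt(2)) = w^2 - 8*w - 4*sqrt(2)*w + 32*sqrt(2)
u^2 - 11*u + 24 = (u - 8)*(u - 3)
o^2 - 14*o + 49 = (o - 7)^2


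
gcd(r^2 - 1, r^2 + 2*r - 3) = r - 1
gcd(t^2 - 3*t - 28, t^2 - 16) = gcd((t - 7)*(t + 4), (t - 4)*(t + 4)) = t + 4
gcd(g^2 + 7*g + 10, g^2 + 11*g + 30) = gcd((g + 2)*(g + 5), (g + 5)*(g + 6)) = g + 5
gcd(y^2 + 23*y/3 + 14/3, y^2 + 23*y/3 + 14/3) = y^2 + 23*y/3 + 14/3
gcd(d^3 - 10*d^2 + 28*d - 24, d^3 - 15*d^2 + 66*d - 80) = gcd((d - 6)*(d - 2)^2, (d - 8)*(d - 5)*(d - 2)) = d - 2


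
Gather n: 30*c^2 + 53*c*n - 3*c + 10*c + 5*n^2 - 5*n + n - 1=30*c^2 + 7*c + 5*n^2 + n*(53*c - 4) - 1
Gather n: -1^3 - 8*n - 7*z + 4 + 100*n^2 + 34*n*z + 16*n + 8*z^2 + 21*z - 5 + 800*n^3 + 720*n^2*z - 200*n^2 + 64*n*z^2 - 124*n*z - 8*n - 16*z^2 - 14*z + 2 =800*n^3 + n^2*(720*z - 100) + n*(64*z^2 - 90*z) - 8*z^2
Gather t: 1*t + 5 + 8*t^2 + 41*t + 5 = 8*t^2 + 42*t + 10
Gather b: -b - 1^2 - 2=-b - 3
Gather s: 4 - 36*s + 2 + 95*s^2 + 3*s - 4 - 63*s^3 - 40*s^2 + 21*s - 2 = -63*s^3 + 55*s^2 - 12*s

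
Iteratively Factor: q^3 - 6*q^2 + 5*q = (q - 5)*(q^2 - q) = q*(q - 5)*(q - 1)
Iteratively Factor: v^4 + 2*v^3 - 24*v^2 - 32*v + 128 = (v + 4)*(v^3 - 2*v^2 - 16*v + 32) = (v + 4)^2*(v^2 - 6*v + 8) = (v - 2)*(v + 4)^2*(v - 4)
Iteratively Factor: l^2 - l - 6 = (l - 3)*(l + 2)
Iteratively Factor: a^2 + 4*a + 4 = (a + 2)*(a + 2)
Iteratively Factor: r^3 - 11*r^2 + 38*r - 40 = (r - 2)*(r^2 - 9*r + 20) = (r - 5)*(r - 2)*(r - 4)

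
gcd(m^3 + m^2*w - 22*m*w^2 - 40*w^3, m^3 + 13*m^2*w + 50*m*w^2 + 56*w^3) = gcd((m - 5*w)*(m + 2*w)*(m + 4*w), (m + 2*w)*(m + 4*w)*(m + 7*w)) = m^2 + 6*m*w + 8*w^2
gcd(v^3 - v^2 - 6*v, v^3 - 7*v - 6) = v^2 - v - 6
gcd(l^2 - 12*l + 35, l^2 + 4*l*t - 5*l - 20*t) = l - 5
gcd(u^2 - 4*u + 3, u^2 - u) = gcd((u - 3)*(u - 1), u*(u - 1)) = u - 1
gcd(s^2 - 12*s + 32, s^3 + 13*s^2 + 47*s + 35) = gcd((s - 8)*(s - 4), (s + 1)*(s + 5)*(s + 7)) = 1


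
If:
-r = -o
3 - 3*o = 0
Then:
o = 1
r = 1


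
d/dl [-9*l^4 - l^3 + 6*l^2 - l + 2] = -36*l^3 - 3*l^2 + 12*l - 1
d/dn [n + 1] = 1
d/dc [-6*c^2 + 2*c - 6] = 2 - 12*c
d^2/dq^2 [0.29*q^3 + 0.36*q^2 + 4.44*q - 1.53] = 1.74*q + 0.72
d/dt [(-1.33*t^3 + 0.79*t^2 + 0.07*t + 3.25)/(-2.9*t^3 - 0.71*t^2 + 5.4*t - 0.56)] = (3.2353*t^4 - 13.958*t^3 + 34.8251*t^2 + 3.7302*t - 17.5892)/(8.41*t^6 + 4.118*t^5 - 30.8159*t^4 - 4.42*t^3 + 29.9552*t^2 - 6.048*t + 0.3136)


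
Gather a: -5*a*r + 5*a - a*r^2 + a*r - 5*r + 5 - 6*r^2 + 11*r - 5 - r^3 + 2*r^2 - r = a*(-r^2 - 4*r + 5) - r^3 - 4*r^2 + 5*r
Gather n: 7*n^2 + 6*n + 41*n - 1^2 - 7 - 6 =7*n^2 + 47*n - 14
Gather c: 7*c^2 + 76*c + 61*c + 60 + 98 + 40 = 7*c^2 + 137*c + 198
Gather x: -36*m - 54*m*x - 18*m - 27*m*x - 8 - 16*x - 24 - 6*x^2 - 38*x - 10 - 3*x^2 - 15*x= -54*m - 9*x^2 + x*(-81*m - 69) - 42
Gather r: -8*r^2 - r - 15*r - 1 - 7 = -8*r^2 - 16*r - 8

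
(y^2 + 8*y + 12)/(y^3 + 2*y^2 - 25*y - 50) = (y + 6)/(y^2 - 25)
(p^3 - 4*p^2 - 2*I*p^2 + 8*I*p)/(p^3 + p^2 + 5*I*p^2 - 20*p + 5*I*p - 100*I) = p*(p - 2*I)/(p^2 + 5*p*(1 + I) + 25*I)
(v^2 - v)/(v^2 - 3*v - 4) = v*(1 - v)/(-v^2 + 3*v + 4)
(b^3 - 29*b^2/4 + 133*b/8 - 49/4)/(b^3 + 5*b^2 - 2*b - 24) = (8*b^2 - 42*b + 49)/(8*(b^2 + 7*b + 12))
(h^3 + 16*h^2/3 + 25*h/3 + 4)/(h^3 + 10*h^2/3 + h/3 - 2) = (3*h + 4)/(3*h - 2)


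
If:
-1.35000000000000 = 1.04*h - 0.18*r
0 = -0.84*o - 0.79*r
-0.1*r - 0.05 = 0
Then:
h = -1.38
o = 0.47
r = -0.50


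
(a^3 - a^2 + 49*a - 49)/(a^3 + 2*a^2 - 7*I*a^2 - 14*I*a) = (a^2 + a*(-1 + 7*I) - 7*I)/(a*(a + 2))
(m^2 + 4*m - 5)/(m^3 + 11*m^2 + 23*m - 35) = 1/(m + 7)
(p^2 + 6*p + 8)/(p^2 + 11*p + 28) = (p + 2)/(p + 7)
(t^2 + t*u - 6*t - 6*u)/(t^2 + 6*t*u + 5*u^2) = (t - 6)/(t + 5*u)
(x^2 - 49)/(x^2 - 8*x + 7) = (x + 7)/(x - 1)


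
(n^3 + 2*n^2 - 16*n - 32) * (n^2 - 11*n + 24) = n^5 - 9*n^4 - 14*n^3 + 192*n^2 - 32*n - 768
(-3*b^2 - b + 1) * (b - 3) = -3*b^3 + 8*b^2 + 4*b - 3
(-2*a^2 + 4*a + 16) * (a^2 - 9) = -2*a^4 + 4*a^3 + 34*a^2 - 36*a - 144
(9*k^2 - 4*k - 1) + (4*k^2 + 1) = 13*k^2 - 4*k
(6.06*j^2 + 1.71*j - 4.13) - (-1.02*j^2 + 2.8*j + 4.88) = 7.08*j^2 - 1.09*j - 9.01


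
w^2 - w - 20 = (w - 5)*(w + 4)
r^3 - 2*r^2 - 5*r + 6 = (r - 3)*(r - 1)*(r + 2)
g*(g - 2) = g^2 - 2*g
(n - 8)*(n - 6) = n^2 - 14*n + 48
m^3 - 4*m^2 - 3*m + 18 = (m - 3)^2*(m + 2)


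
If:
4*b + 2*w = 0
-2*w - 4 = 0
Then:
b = 1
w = -2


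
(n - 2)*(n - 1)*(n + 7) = n^3 + 4*n^2 - 19*n + 14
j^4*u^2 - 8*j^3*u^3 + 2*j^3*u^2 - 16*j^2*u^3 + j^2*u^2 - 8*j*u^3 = j*(j - 8*u)*(j*u + u)^2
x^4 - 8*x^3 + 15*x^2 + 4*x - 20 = (x - 5)*(x - 2)^2*(x + 1)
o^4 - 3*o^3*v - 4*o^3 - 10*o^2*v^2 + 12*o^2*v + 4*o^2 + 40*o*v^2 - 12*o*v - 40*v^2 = (o - 2)^2*(o - 5*v)*(o + 2*v)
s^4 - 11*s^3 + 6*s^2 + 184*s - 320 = (s - 8)*(s - 5)*(s - 2)*(s + 4)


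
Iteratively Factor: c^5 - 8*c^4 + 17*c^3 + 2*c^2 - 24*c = (c - 3)*(c^4 - 5*c^3 + 2*c^2 + 8*c) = (c - 4)*(c - 3)*(c^3 - c^2 - 2*c) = c*(c - 4)*(c - 3)*(c^2 - c - 2) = c*(c - 4)*(c - 3)*(c - 2)*(c + 1)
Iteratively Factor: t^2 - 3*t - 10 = (t + 2)*(t - 5)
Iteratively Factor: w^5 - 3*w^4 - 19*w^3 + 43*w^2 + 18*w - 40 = (w - 1)*(w^4 - 2*w^3 - 21*w^2 + 22*w + 40) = (w - 2)*(w - 1)*(w^3 - 21*w - 20) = (w - 2)*(w - 1)*(w + 4)*(w^2 - 4*w - 5) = (w - 2)*(w - 1)*(w + 1)*(w + 4)*(w - 5)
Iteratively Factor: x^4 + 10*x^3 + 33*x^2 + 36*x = (x + 3)*(x^3 + 7*x^2 + 12*x) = x*(x + 3)*(x^2 + 7*x + 12) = x*(x + 3)*(x + 4)*(x + 3)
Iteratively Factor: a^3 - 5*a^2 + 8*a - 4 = (a - 1)*(a^2 - 4*a + 4) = (a - 2)*(a - 1)*(a - 2)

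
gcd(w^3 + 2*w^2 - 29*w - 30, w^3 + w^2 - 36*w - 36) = w^2 + 7*w + 6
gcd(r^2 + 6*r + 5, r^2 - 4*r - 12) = 1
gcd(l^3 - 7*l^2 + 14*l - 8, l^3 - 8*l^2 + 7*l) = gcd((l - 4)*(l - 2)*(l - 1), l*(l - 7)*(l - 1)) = l - 1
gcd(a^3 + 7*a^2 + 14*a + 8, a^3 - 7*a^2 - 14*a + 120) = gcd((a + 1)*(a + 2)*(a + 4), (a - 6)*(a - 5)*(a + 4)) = a + 4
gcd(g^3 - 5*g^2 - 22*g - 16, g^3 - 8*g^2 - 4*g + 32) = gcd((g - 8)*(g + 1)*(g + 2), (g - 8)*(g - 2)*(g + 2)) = g^2 - 6*g - 16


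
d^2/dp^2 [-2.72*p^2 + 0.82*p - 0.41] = -5.44000000000000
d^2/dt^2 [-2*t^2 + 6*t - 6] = -4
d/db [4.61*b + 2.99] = 4.61000000000000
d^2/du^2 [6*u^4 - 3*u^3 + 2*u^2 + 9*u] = 72*u^2 - 18*u + 4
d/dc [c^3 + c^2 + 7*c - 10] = 3*c^2 + 2*c + 7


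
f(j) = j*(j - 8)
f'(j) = 2*j - 8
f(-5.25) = 69.56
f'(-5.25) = -18.50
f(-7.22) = 109.89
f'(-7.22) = -22.44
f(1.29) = -8.66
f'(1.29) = -5.42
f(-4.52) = 56.59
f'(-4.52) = -17.04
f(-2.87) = 31.20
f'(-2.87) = -13.74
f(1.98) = -11.92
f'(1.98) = -4.04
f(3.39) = -15.63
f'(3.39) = -1.22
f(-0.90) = 8.01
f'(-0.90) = -9.80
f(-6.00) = 84.00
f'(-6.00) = -20.00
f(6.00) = -12.00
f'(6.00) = 4.00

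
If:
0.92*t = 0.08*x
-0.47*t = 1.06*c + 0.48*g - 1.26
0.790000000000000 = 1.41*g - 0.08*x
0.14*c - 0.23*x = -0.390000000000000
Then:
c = 0.79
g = 0.68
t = 0.19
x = 2.18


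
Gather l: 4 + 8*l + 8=8*l + 12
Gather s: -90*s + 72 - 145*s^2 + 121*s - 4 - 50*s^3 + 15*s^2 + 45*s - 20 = -50*s^3 - 130*s^2 + 76*s + 48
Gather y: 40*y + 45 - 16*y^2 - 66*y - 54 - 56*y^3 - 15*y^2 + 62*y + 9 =-56*y^3 - 31*y^2 + 36*y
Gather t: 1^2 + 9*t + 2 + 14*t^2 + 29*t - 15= 14*t^2 + 38*t - 12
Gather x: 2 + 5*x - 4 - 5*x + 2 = 0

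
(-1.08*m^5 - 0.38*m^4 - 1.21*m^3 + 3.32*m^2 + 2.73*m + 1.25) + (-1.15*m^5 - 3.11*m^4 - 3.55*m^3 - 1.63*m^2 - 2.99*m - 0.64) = -2.23*m^5 - 3.49*m^4 - 4.76*m^3 + 1.69*m^2 - 0.26*m + 0.61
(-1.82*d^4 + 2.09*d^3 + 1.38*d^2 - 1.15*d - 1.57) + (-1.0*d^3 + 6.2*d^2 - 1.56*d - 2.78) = -1.82*d^4 + 1.09*d^3 + 7.58*d^2 - 2.71*d - 4.35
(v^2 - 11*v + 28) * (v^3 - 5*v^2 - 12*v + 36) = v^5 - 16*v^4 + 71*v^3 + 28*v^2 - 732*v + 1008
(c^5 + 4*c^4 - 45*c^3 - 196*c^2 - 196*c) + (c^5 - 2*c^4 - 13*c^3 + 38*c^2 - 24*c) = 2*c^5 + 2*c^4 - 58*c^3 - 158*c^2 - 220*c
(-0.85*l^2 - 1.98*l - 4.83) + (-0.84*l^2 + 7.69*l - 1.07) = -1.69*l^2 + 5.71*l - 5.9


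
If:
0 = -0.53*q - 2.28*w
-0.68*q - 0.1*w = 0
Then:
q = 0.00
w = 0.00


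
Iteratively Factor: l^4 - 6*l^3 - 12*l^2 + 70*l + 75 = (l + 1)*(l^3 - 7*l^2 - 5*l + 75) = (l - 5)*(l + 1)*(l^2 - 2*l - 15) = (l - 5)*(l + 1)*(l + 3)*(l - 5)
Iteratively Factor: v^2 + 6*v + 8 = (v + 4)*(v + 2)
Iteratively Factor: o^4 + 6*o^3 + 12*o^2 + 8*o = (o)*(o^3 + 6*o^2 + 12*o + 8) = o*(o + 2)*(o^2 + 4*o + 4) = o*(o + 2)^2*(o + 2)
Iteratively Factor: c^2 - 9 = (c + 3)*(c - 3)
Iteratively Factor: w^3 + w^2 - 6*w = (w)*(w^2 + w - 6) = w*(w + 3)*(w - 2)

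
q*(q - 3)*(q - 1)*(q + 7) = q^4 + 3*q^3 - 25*q^2 + 21*q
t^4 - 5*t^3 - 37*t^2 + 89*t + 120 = (t - 8)*(t - 3)*(t + 1)*(t + 5)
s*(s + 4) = s^2 + 4*s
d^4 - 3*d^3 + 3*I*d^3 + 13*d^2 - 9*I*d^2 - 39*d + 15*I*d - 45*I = (d - 3)*(d - 3*I)*(d + I)*(d + 5*I)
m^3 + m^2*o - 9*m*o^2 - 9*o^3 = (m - 3*o)*(m + o)*(m + 3*o)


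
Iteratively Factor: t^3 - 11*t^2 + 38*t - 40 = (t - 2)*(t^2 - 9*t + 20) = (t - 5)*(t - 2)*(t - 4)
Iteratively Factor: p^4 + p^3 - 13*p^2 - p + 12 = (p - 1)*(p^3 + 2*p^2 - 11*p - 12) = (p - 3)*(p - 1)*(p^2 + 5*p + 4) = (p - 3)*(p - 1)*(p + 4)*(p + 1)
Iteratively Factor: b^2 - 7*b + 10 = (b - 2)*(b - 5)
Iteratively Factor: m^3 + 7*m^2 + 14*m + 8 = (m + 4)*(m^2 + 3*m + 2) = (m + 2)*(m + 4)*(m + 1)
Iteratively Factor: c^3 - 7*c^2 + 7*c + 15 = (c - 5)*(c^2 - 2*c - 3) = (c - 5)*(c - 3)*(c + 1)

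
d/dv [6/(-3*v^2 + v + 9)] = 6*(6*v - 1)/(-3*v^2 + v + 9)^2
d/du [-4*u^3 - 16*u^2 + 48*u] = -12*u^2 - 32*u + 48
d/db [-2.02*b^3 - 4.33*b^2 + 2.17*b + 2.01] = -6.06*b^2 - 8.66*b + 2.17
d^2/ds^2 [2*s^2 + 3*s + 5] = 4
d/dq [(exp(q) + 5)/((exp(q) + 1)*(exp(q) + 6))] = (-exp(2*q) - 10*exp(q) - 29)*exp(q)/(exp(4*q) + 14*exp(3*q) + 61*exp(2*q) + 84*exp(q) + 36)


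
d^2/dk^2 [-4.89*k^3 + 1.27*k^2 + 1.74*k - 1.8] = 2.54 - 29.34*k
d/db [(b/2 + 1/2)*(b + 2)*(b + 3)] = 3*b^2/2 + 6*b + 11/2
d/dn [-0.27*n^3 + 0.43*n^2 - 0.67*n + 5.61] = -0.81*n^2 + 0.86*n - 0.67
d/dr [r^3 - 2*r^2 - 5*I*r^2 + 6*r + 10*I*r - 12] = 3*r^2 - 4*r - 10*I*r + 6 + 10*I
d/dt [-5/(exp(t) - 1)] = 5/(4*sinh(t/2)^2)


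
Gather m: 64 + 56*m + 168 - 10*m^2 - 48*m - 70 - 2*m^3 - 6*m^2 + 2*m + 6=-2*m^3 - 16*m^2 + 10*m + 168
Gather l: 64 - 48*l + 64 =128 - 48*l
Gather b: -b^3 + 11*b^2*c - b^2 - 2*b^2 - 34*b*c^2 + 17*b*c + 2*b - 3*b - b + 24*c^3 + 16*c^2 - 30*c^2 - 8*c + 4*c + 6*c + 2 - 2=-b^3 + b^2*(11*c - 3) + b*(-34*c^2 + 17*c - 2) + 24*c^3 - 14*c^2 + 2*c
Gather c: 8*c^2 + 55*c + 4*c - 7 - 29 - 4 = 8*c^2 + 59*c - 40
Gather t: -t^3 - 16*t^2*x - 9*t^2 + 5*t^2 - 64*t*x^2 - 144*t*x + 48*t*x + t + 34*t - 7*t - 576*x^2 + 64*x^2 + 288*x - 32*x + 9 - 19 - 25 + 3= -t^3 + t^2*(-16*x - 4) + t*(-64*x^2 - 96*x + 28) - 512*x^2 + 256*x - 32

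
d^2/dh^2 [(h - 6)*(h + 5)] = 2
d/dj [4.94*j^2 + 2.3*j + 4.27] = 9.88*j + 2.3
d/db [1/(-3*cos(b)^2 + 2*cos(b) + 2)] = 2*(1 - 3*cos(b))*sin(b)/(-3*cos(b)^2 + 2*cos(b) + 2)^2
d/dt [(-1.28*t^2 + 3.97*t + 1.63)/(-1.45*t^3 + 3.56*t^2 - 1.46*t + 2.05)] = (-1.856*t^4 + 11.513*t^3 - 5.1739*t^2 - 16.8536*t + 10.5183)/(2.1025*t^6 - 10.324*t^5 + 16.9076*t^4 - 16.3402*t^3 + 16.7276*t^2 - 5.986*t + 4.2025)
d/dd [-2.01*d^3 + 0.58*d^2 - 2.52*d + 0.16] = -6.03*d^2 + 1.16*d - 2.52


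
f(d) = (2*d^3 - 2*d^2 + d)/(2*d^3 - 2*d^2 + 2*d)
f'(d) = (-6*d^2 + 4*d - 2)*(2*d^3 - 2*d^2 + d)/(2*d^3 - 2*d^2 + 2*d)^2 + (6*d^2 - 4*d + 1)/(2*d^3 - 2*d^2 + 2*d) = (d - 1/2)/(d^4 - 2*d^3 + 3*d^2 - 2*d + 1)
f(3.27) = 0.94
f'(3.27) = 0.04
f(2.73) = 0.91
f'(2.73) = 0.07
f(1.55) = 0.73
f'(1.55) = 0.31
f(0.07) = 0.47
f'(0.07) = -0.49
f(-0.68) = 0.77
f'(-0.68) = -0.26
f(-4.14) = 0.98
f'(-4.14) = -0.01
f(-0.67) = 0.76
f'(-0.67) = -0.26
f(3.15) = 0.94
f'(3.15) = 0.04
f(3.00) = 0.93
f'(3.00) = 0.05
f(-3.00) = 0.96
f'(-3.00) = -0.02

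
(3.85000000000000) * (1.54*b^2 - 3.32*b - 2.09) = 5.929*b^2 - 12.782*b - 8.0465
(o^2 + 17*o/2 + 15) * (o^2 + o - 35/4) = o^4 + 19*o^3/2 + 59*o^2/4 - 475*o/8 - 525/4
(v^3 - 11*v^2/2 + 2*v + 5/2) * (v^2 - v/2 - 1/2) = v^5 - 6*v^4 + 17*v^3/4 + 17*v^2/4 - 9*v/4 - 5/4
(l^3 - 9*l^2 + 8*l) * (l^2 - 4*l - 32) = l^5 - 13*l^4 + 12*l^3 + 256*l^2 - 256*l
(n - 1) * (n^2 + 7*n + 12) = n^3 + 6*n^2 + 5*n - 12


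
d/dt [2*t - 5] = 2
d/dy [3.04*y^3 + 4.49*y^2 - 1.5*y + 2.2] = 9.12*y^2 + 8.98*y - 1.5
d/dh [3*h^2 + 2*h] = 6*h + 2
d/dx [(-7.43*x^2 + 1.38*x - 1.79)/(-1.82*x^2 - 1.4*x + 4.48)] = (12.9136*x^2 - 73.0884*x + 3.6764)/(3.3124*x^4 + 5.096*x^3 - 14.3472*x^2 - 12.544*x + 20.0704)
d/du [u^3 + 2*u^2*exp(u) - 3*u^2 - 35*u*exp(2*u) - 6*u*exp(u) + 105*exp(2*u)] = 2*u^2*exp(u) + 3*u^2 - 70*u*exp(2*u) - 2*u*exp(u) - 6*u + 175*exp(2*u) - 6*exp(u)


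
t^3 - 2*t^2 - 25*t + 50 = (t - 5)*(t - 2)*(t + 5)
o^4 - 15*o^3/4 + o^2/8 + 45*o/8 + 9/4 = (o - 3)*(o - 2)*(o + 1/2)*(o + 3/4)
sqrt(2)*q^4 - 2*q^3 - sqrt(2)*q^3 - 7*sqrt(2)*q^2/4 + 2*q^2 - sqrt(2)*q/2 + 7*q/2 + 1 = (q - 2)*(q + 1/2)*(q - sqrt(2))*(sqrt(2)*q + sqrt(2)/2)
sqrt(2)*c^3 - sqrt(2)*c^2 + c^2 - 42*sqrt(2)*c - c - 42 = (c - 7)*(c + 6)*(sqrt(2)*c + 1)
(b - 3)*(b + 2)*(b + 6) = b^3 + 5*b^2 - 12*b - 36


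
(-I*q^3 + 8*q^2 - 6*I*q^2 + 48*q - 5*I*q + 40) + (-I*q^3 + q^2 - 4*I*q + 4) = -2*I*q^3 + 9*q^2 - 6*I*q^2 + 48*q - 9*I*q + 44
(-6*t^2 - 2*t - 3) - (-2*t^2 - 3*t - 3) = -4*t^2 + t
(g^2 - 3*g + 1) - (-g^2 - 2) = 2*g^2 - 3*g + 3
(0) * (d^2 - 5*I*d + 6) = 0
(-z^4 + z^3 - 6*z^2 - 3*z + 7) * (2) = -2*z^4 + 2*z^3 - 12*z^2 - 6*z + 14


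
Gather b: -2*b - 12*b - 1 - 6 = -14*b - 7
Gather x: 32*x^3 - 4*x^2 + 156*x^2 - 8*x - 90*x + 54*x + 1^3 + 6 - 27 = 32*x^3 + 152*x^2 - 44*x - 20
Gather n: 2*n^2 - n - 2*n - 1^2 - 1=2*n^2 - 3*n - 2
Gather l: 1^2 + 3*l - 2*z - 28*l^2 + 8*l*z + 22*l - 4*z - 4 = -28*l^2 + l*(8*z + 25) - 6*z - 3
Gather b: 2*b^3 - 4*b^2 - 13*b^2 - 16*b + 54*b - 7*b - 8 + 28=2*b^3 - 17*b^2 + 31*b + 20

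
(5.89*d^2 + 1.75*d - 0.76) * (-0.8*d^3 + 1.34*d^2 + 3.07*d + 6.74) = -4.712*d^5 + 6.4926*d^4 + 21.0353*d^3 + 44.0527*d^2 + 9.4618*d - 5.1224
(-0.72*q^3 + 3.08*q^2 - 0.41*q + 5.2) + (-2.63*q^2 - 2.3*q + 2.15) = -0.72*q^3 + 0.45*q^2 - 2.71*q + 7.35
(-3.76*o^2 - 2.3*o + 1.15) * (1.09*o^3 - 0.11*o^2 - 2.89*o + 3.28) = -4.0984*o^5 - 2.0934*o^4 + 12.3729*o^3 - 5.8123*o^2 - 10.8675*o + 3.772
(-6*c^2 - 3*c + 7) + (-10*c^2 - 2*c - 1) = -16*c^2 - 5*c + 6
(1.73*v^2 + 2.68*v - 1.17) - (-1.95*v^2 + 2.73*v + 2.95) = 3.68*v^2 - 0.0499999999999998*v - 4.12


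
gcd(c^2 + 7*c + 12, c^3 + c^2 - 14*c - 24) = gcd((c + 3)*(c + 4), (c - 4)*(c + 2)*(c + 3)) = c + 3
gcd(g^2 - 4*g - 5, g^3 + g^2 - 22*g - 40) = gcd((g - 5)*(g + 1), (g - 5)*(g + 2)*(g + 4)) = g - 5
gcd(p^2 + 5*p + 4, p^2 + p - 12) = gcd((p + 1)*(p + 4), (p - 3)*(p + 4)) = p + 4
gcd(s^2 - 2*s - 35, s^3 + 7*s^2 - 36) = 1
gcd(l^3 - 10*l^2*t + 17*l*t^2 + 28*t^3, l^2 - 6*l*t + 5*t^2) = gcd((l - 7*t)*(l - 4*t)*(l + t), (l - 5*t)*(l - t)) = 1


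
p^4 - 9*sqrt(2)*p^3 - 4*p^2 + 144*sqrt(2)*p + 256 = (p - 8*sqrt(2))*(p - 4*sqrt(2))*(p + sqrt(2))*(p + 2*sqrt(2))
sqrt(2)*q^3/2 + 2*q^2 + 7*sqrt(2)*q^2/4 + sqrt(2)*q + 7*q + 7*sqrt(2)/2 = (q + 7/2)*(q + sqrt(2))*(sqrt(2)*q/2 + 1)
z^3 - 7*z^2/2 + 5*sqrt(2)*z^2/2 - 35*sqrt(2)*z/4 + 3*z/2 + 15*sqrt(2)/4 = (z - 3)*(z - 1/2)*(z + 5*sqrt(2)/2)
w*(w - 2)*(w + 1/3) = w^3 - 5*w^2/3 - 2*w/3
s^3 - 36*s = s*(s - 6)*(s + 6)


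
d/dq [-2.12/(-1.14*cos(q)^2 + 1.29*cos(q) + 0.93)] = (4.8336*cos(q) - 2.7348)*sin(q)/(-1.14*cos(q)^2 + 1.29*cos(q) + 0.93)^2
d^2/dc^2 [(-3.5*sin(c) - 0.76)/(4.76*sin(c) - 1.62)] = (44.208976*sin(c)^2 + 15.045912*sin(c) - 88.417952)/(107.850176*sin(c)^3 - 110.115936*sin(c)^2 + 37.476432*sin(c) - 4.251528)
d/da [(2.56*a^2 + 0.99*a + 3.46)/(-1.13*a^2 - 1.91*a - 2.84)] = (-3.7709*a^2 - 6.7212*a + 3.797)/(1.2769*a^4 + 4.3166*a^3 + 10.0665*a^2 + 10.8488*a + 8.0656)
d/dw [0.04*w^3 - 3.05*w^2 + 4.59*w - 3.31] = 0.12*w^2 - 6.1*w + 4.59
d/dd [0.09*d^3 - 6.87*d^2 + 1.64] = d*(0.27*d - 13.74)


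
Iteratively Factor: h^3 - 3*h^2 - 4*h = (h - 4)*(h^2 + h) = h*(h - 4)*(h + 1)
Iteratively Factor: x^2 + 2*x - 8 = (x - 2)*(x + 4)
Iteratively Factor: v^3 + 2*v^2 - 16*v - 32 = (v - 4)*(v^2 + 6*v + 8) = (v - 4)*(v + 4)*(v + 2)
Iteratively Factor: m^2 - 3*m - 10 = (m + 2)*(m - 5)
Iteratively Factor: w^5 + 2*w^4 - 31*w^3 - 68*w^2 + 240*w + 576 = (w - 4)*(w^4 + 6*w^3 - 7*w^2 - 96*w - 144) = (w - 4)*(w + 3)*(w^3 + 3*w^2 - 16*w - 48) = (w - 4)^2*(w + 3)*(w^2 + 7*w + 12) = (w - 4)^2*(w + 3)*(w + 4)*(w + 3)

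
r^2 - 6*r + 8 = (r - 4)*(r - 2)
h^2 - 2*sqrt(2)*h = h*(h - 2*sqrt(2))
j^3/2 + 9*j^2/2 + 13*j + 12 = (j/2 + 1)*(j + 3)*(j + 4)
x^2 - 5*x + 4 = (x - 4)*(x - 1)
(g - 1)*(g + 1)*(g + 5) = g^3 + 5*g^2 - g - 5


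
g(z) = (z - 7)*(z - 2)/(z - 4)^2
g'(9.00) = 0.14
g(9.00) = 0.56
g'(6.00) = 1.75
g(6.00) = -1.00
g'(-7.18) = -0.00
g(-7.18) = 1.04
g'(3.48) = -81.65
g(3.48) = -19.27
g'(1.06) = -0.36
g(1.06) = 0.65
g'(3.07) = -13.76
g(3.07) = -4.86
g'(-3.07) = -0.01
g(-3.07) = 1.02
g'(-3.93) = -0.01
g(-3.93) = 1.03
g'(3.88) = -6875.00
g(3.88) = -407.33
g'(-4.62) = -0.01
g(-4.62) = 1.04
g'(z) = (z - 7)/(z - 4)^2 - 2*(z - 7)*(z - 2)/(z - 4)^3 + (z - 2)/(z - 4)^2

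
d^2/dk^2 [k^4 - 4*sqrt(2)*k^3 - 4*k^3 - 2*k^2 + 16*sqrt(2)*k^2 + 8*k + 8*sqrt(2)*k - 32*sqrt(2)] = 12*k^2 - 24*sqrt(2)*k - 24*k - 4 + 32*sqrt(2)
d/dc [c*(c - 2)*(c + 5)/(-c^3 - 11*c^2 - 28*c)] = 2*(-4*c^2 - 38*c - 97)/(c^4 + 22*c^3 + 177*c^2 + 616*c + 784)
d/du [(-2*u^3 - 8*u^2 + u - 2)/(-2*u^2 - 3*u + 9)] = (4*u^4 + 12*u^3 - 28*u^2 - 152*u + 3)/(4*u^4 + 12*u^3 - 27*u^2 - 54*u + 81)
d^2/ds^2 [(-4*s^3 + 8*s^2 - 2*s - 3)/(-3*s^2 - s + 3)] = 2*(82*s^3 - 171*s^2 + 189*s - 36)/(27*s^6 + 27*s^5 - 72*s^4 - 53*s^3 + 72*s^2 + 27*s - 27)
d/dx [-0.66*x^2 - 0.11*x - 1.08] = -1.32*x - 0.11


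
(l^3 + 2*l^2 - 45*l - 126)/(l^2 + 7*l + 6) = (l^2 - 4*l - 21)/(l + 1)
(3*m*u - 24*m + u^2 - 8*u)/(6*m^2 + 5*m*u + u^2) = (u - 8)/(2*m + u)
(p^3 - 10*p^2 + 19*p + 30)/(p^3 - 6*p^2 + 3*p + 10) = (p - 6)/(p - 2)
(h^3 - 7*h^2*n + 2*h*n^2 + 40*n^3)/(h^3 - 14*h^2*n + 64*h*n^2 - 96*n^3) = (h^2 - 3*h*n - 10*n^2)/(h^2 - 10*h*n + 24*n^2)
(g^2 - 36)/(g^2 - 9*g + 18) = (g + 6)/(g - 3)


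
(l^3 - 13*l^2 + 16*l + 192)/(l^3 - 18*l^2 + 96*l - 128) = (l + 3)/(l - 2)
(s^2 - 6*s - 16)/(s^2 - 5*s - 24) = (s + 2)/(s + 3)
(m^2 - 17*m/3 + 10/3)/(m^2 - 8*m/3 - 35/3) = (3*m - 2)/(3*m + 7)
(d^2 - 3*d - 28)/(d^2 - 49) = (d + 4)/(d + 7)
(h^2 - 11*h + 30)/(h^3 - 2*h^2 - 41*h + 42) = (h^2 - 11*h + 30)/(h^3 - 2*h^2 - 41*h + 42)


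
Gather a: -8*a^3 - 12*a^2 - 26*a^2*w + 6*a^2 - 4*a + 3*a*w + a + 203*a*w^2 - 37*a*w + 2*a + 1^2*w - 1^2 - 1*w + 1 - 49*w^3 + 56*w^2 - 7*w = -8*a^3 + a^2*(-26*w - 6) + a*(203*w^2 - 34*w - 1) - 49*w^3 + 56*w^2 - 7*w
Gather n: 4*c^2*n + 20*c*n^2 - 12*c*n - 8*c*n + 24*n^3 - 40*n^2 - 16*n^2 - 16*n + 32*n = 24*n^3 + n^2*(20*c - 56) + n*(4*c^2 - 20*c + 16)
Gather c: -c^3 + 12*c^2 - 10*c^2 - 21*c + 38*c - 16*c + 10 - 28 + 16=-c^3 + 2*c^2 + c - 2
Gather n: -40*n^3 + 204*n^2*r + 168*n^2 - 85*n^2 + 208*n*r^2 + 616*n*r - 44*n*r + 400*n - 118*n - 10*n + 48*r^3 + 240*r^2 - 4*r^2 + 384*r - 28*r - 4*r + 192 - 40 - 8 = -40*n^3 + n^2*(204*r + 83) + n*(208*r^2 + 572*r + 272) + 48*r^3 + 236*r^2 + 352*r + 144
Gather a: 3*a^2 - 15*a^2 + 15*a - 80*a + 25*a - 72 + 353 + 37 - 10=-12*a^2 - 40*a + 308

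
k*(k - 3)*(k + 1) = k^3 - 2*k^2 - 3*k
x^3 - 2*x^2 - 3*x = x*(x - 3)*(x + 1)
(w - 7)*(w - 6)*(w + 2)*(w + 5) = w^4 - 6*w^3 - 39*w^2 + 164*w + 420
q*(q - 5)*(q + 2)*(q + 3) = q^4 - 19*q^2 - 30*q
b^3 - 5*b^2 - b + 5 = (b - 5)*(b - 1)*(b + 1)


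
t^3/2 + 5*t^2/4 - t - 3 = (t/2 + 1)*(t - 3/2)*(t + 2)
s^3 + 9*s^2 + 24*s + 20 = (s + 2)^2*(s + 5)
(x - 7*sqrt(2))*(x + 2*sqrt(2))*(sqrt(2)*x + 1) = sqrt(2)*x^3 - 9*x^2 - 33*sqrt(2)*x - 28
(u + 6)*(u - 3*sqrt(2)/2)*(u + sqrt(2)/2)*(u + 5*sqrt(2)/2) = u^4 + 3*sqrt(2)*u^3/2 + 6*u^3 - 13*u^2/2 + 9*sqrt(2)*u^2 - 39*u - 15*sqrt(2)*u/4 - 45*sqrt(2)/2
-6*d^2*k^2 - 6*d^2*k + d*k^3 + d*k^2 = k*(-6*d + k)*(d*k + d)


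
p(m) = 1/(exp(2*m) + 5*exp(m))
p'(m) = (-2*exp(2*m) - 5*exp(m))/(exp(2*m) + 5*exp(m))^2 = (-2*exp(m) - 5)*exp(-m)/(exp(m) + 5)^2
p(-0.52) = 0.30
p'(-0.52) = -0.33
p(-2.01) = 1.45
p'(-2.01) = -1.49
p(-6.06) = 85.64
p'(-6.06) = -85.68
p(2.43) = 0.01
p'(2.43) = -0.01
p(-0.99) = 0.50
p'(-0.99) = -0.54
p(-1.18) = 0.61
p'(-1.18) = -0.65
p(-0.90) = 0.45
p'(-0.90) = -0.49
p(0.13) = 0.14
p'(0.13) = -0.17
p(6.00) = 0.00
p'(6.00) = 0.00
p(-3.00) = 3.98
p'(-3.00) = -4.02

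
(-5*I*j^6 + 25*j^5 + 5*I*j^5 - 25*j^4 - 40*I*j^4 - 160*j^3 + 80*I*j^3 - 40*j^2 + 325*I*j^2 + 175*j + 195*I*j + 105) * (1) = -5*I*j^6 + 25*j^5 + 5*I*j^5 - 25*j^4 - 40*I*j^4 - 160*j^3 + 80*I*j^3 - 40*j^2 + 325*I*j^2 + 175*j + 195*I*j + 105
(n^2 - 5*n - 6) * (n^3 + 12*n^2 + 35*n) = n^5 + 7*n^4 - 31*n^3 - 247*n^2 - 210*n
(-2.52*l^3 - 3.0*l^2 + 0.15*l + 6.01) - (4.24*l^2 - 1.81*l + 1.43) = -2.52*l^3 - 7.24*l^2 + 1.96*l + 4.58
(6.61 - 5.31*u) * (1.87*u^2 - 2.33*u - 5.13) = -9.9297*u^3 + 24.733*u^2 + 11.839*u - 33.9093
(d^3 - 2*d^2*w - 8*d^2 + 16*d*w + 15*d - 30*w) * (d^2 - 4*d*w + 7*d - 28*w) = d^5 - 6*d^4*w - d^4 + 8*d^3*w^2 + 6*d^3*w - 41*d^3 - 8*d^2*w^2 + 246*d^2*w + 105*d^2 - 328*d*w^2 - 630*d*w + 840*w^2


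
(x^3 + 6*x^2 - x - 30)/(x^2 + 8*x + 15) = x - 2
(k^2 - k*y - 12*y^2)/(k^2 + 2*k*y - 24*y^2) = (k + 3*y)/(k + 6*y)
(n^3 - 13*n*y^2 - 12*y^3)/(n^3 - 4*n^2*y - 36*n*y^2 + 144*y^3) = (-n^2 - 4*n*y - 3*y^2)/(-n^2 + 36*y^2)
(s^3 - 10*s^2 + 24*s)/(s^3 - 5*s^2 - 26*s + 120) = s/(s + 5)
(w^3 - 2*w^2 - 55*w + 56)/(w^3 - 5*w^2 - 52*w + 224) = (w - 1)/(w - 4)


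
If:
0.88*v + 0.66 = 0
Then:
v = -0.75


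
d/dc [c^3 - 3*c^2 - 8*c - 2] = 3*c^2 - 6*c - 8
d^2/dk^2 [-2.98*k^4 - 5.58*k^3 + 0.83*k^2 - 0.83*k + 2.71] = -35.76*k^2 - 33.48*k + 1.66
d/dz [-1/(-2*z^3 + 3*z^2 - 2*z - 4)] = 2*(-3*z^2 + 3*z - 1)/(2*z^3 - 3*z^2 + 2*z + 4)^2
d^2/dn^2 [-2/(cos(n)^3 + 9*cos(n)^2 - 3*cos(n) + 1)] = 144*((1 - cos(2*n))^3 - 22*(1 - cos(2*n))^2*cos(n) - 74*(1 - cos(2*n))^2 - 40*cos(n) - 64*cos(2*n) + 8*cos(3*n) + 224)/(9*cos(n) - 18*cos(2*n) - cos(3*n) - 22)^3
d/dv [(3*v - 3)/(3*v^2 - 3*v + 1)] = 3*(-3*v^2 + 6*v - 2)/(9*v^4 - 18*v^3 + 15*v^2 - 6*v + 1)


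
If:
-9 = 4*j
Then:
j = -9/4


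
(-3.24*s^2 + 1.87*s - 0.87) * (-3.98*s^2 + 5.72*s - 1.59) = 12.8952*s^4 - 25.9754*s^3 + 19.3106*s^2 - 7.9497*s + 1.3833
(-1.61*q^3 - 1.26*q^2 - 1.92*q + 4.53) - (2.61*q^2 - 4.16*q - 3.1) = -1.61*q^3 - 3.87*q^2 + 2.24*q + 7.63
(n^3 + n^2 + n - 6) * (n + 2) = n^4 + 3*n^3 + 3*n^2 - 4*n - 12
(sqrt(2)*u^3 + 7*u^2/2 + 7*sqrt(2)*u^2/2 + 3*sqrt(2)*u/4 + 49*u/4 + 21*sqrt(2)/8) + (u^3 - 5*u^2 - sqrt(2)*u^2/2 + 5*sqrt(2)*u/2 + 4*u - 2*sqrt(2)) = u^3 + sqrt(2)*u^3 - 3*u^2/2 + 3*sqrt(2)*u^2 + 13*sqrt(2)*u/4 + 65*u/4 + 5*sqrt(2)/8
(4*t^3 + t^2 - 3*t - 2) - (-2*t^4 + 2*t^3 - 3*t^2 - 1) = 2*t^4 + 2*t^3 + 4*t^2 - 3*t - 1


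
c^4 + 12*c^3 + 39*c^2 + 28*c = c*(c + 1)*(c + 4)*(c + 7)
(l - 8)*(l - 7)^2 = l^3 - 22*l^2 + 161*l - 392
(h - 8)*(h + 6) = h^2 - 2*h - 48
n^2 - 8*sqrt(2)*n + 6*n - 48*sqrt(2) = (n + 6)*(n - 8*sqrt(2))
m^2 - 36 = (m - 6)*(m + 6)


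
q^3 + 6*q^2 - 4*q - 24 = (q - 2)*(q + 2)*(q + 6)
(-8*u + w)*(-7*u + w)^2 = -392*u^3 + 161*u^2*w - 22*u*w^2 + w^3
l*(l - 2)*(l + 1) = l^3 - l^2 - 2*l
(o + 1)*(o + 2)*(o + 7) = o^3 + 10*o^2 + 23*o + 14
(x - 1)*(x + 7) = x^2 + 6*x - 7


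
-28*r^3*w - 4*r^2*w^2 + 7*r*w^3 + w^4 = w*(-2*r + w)*(2*r + w)*(7*r + w)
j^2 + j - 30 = (j - 5)*(j + 6)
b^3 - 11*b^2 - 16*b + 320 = (b - 8)^2*(b + 5)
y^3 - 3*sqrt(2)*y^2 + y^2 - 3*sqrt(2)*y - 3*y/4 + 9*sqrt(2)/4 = (y - 1/2)*(y + 3/2)*(y - 3*sqrt(2))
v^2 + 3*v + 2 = (v + 1)*(v + 2)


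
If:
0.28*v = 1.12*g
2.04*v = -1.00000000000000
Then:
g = -0.12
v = -0.49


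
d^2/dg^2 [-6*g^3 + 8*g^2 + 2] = 16 - 36*g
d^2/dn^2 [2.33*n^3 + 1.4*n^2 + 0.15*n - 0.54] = 13.98*n + 2.8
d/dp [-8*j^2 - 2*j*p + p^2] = -2*j + 2*p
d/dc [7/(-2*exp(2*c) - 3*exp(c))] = 7*(4*exp(c) + 3)*exp(-c)/(2*exp(c) + 3)^2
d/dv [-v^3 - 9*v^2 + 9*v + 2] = -3*v^2 - 18*v + 9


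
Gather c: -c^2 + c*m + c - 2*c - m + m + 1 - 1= -c^2 + c*(m - 1)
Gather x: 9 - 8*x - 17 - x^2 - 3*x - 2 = -x^2 - 11*x - 10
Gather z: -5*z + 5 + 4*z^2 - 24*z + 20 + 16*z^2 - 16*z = 20*z^2 - 45*z + 25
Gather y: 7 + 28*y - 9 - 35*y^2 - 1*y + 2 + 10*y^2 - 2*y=-25*y^2 + 25*y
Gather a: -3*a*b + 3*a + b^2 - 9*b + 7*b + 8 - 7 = a*(3 - 3*b) + b^2 - 2*b + 1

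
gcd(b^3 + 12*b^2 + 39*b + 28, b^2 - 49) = b + 7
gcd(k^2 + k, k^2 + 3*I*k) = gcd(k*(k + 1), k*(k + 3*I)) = k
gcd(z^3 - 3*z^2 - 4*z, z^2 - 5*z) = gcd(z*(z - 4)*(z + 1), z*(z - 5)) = z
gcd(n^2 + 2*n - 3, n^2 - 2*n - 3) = 1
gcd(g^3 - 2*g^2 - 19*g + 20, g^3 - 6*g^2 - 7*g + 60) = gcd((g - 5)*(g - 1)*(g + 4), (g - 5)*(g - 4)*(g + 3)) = g - 5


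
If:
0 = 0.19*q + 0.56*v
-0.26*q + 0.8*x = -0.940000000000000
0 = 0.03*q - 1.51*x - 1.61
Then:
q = 0.36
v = -0.12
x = -1.06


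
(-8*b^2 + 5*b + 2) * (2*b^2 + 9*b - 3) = -16*b^4 - 62*b^3 + 73*b^2 + 3*b - 6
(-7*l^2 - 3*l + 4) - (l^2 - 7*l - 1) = -8*l^2 + 4*l + 5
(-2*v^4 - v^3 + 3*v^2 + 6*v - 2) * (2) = -4*v^4 - 2*v^3 + 6*v^2 + 12*v - 4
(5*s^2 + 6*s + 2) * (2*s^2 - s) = 10*s^4 + 7*s^3 - 2*s^2 - 2*s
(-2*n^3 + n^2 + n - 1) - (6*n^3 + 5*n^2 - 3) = -8*n^3 - 4*n^2 + n + 2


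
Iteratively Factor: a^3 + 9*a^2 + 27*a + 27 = (a + 3)*(a^2 + 6*a + 9) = (a + 3)^2*(a + 3)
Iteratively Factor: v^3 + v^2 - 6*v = (v)*(v^2 + v - 6) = v*(v + 3)*(v - 2)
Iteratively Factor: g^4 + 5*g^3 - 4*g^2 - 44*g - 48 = (g + 2)*(g^3 + 3*g^2 - 10*g - 24) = (g + 2)*(g + 4)*(g^2 - g - 6) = (g - 3)*(g + 2)*(g + 4)*(g + 2)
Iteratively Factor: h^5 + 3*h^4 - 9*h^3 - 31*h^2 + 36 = (h + 2)*(h^4 + h^3 - 11*h^2 - 9*h + 18) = (h - 3)*(h + 2)*(h^3 + 4*h^2 + h - 6) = (h - 3)*(h + 2)*(h + 3)*(h^2 + h - 2) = (h - 3)*(h - 1)*(h + 2)*(h + 3)*(h + 2)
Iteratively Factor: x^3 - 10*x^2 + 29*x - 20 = (x - 5)*(x^2 - 5*x + 4) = (x - 5)*(x - 1)*(x - 4)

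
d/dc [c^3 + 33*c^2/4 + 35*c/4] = 3*c^2 + 33*c/2 + 35/4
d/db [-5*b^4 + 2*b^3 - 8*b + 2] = -20*b^3 + 6*b^2 - 8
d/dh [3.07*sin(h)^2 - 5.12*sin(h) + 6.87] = (6.14*sin(h) - 5.12)*cos(h)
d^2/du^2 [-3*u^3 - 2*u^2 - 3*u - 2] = -18*u - 4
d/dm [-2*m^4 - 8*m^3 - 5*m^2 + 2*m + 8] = -8*m^3 - 24*m^2 - 10*m + 2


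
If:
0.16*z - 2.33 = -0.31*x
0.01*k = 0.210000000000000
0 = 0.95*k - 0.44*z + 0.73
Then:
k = 21.00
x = -16.74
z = 47.00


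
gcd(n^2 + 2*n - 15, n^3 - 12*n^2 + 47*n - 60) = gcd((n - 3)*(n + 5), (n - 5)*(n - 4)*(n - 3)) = n - 3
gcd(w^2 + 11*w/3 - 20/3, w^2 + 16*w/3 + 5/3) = w + 5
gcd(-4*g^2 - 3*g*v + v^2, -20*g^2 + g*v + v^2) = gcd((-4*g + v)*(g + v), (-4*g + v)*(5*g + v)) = -4*g + v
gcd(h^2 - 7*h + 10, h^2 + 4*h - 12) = h - 2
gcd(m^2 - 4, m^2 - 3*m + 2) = m - 2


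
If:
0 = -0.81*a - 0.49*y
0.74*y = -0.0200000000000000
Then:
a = 0.02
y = -0.03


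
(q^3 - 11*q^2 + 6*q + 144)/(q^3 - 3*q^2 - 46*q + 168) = (q^2 - 5*q - 24)/(q^2 + 3*q - 28)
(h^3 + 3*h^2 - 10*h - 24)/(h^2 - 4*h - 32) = (h^2 - h - 6)/(h - 8)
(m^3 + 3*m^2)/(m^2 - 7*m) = m*(m + 3)/(m - 7)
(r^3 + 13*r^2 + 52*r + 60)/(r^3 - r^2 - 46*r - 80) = (r + 6)/(r - 8)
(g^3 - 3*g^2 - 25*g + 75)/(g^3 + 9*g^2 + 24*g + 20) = (g^2 - 8*g + 15)/(g^2 + 4*g + 4)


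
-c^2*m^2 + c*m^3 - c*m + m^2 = m*(-c + m)*(c*m + 1)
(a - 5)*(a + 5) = a^2 - 25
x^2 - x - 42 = (x - 7)*(x + 6)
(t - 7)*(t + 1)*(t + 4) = t^3 - 2*t^2 - 31*t - 28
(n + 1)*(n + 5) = n^2 + 6*n + 5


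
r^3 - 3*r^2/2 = r^2*(r - 3/2)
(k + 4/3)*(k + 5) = k^2 + 19*k/3 + 20/3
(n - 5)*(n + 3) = n^2 - 2*n - 15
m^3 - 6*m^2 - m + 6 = (m - 6)*(m - 1)*(m + 1)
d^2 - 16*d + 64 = (d - 8)^2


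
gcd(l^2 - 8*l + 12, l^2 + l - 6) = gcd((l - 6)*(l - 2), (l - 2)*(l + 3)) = l - 2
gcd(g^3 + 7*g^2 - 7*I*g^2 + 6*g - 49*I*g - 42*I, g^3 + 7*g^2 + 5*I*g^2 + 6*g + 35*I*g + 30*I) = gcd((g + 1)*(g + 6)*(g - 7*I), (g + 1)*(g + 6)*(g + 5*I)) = g^2 + 7*g + 6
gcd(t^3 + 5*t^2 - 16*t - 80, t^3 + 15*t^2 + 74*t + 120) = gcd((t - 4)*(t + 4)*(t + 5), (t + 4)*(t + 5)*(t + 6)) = t^2 + 9*t + 20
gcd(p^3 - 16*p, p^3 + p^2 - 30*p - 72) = p + 4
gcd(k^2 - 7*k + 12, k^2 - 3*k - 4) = k - 4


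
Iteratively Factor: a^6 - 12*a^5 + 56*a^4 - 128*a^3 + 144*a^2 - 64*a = (a - 4)*(a^5 - 8*a^4 + 24*a^3 - 32*a^2 + 16*a) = (a - 4)*(a - 2)*(a^4 - 6*a^3 + 12*a^2 - 8*a) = (a - 4)*(a - 2)^2*(a^3 - 4*a^2 + 4*a) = (a - 4)*(a - 2)^3*(a^2 - 2*a) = a*(a - 4)*(a - 2)^3*(a - 2)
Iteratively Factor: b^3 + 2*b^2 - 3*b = (b - 1)*(b^2 + 3*b) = b*(b - 1)*(b + 3)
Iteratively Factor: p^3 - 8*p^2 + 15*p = (p - 3)*(p^2 - 5*p) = (p - 5)*(p - 3)*(p)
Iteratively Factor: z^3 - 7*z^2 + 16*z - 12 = (z - 2)*(z^2 - 5*z + 6) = (z - 3)*(z - 2)*(z - 2)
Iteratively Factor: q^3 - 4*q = (q)*(q^2 - 4) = q*(q + 2)*(q - 2)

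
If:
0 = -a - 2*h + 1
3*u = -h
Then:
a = 6*u + 1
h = -3*u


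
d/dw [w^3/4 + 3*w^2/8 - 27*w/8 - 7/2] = 3*w^2/4 + 3*w/4 - 27/8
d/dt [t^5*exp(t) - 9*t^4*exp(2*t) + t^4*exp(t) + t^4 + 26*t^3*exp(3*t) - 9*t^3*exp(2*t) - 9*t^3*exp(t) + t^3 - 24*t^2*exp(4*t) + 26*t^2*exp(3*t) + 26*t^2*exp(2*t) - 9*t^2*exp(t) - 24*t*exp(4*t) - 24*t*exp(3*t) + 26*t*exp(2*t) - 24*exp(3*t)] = t^5*exp(t) - 18*t^4*exp(2*t) + 6*t^4*exp(t) + 78*t^3*exp(3*t) - 54*t^3*exp(2*t) - 5*t^3*exp(t) + 4*t^3 - 96*t^2*exp(4*t) + 156*t^2*exp(3*t) + 25*t^2*exp(2*t) - 36*t^2*exp(t) + 3*t^2 - 144*t*exp(4*t) - 20*t*exp(3*t) + 104*t*exp(2*t) - 18*t*exp(t) - 24*exp(4*t) - 96*exp(3*t) + 26*exp(2*t)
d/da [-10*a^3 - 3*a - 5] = -30*a^2 - 3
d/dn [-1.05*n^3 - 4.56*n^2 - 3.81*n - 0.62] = -3.15*n^2 - 9.12*n - 3.81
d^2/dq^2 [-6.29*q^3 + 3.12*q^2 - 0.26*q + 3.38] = 6.24 - 37.74*q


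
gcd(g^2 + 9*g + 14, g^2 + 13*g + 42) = g + 7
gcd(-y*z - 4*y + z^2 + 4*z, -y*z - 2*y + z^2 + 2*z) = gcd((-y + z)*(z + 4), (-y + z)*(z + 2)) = y - z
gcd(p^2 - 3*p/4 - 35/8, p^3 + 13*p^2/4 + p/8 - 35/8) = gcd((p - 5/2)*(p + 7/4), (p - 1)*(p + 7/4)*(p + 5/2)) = p + 7/4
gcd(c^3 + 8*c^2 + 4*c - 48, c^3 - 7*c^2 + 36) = 1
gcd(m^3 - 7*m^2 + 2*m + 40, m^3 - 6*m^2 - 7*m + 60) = m^2 - 9*m + 20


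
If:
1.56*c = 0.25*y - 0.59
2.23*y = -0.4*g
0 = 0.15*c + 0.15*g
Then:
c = -0.39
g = 0.39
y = -0.07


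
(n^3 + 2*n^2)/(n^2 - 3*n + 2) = n^2*(n + 2)/(n^2 - 3*n + 2)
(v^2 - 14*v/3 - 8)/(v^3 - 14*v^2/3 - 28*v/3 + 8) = (3*v + 4)/(3*v^2 + 4*v - 4)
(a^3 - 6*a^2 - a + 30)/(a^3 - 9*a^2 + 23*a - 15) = (a + 2)/(a - 1)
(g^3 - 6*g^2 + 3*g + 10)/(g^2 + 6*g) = (g^3 - 6*g^2 + 3*g + 10)/(g*(g + 6))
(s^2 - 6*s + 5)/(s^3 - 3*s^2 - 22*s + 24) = (s - 5)/(s^2 - 2*s - 24)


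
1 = 1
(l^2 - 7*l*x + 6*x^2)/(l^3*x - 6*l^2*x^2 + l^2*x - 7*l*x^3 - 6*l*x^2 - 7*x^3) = (-l^2 + 7*l*x - 6*x^2)/(x*(-l^3 + 6*l^2*x - l^2 + 7*l*x^2 + 6*l*x + 7*x^2))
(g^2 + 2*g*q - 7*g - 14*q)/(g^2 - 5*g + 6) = (g^2 + 2*g*q - 7*g - 14*q)/(g^2 - 5*g + 6)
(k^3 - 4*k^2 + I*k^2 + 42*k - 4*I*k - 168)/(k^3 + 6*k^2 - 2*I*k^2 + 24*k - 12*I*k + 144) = (k^2 + k*(-4 + 7*I) - 28*I)/(k^2 + k*(6 + 4*I) + 24*I)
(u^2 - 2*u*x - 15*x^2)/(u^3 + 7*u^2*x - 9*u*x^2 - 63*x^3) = (-u + 5*x)/(-u^2 - 4*u*x + 21*x^2)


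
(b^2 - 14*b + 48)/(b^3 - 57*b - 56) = (b - 6)/(b^2 + 8*b + 7)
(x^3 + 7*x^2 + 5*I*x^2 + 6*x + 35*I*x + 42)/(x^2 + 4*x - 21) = (x^2 + 5*I*x + 6)/(x - 3)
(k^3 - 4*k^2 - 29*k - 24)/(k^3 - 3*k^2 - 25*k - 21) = (k - 8)/(k - 7)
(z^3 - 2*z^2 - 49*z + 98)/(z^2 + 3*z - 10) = (z^2 - 49)/(z + 5)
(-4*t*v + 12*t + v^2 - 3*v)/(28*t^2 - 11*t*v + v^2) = (3 - v)/(7*t - v)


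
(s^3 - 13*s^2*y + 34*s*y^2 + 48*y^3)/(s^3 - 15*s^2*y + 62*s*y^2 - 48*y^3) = (-s - y)/(-s + y)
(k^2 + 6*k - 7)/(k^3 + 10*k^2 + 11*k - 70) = (k - 1)/(k^2 + 3*k - 10)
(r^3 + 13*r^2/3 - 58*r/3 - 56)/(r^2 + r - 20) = (r^2 + 25*r/3 + 14)/(r + 5)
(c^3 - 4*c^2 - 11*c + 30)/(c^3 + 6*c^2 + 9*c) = (c^2 - 7*c + 10)/(c*(c + 3))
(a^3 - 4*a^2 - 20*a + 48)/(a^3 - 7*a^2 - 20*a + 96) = (a^2 - 8*a + 12)/(a^2 - 11*a + 24)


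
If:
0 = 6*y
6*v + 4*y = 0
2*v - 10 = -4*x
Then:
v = 0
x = 5/2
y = 0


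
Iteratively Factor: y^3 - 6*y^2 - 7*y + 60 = (y - 4)*(y^2 - 2*y - 15) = (y - 5)*(y - 4)*(y + 3)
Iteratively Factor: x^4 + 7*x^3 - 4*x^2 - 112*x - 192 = (x + 4)*(x^3 + 3*x^2 - 16*x - 48) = (x - 4)*(x + 4)*(x^2 + 7*x + 12) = (x - 4)*(x + 4)^2*(x + 3)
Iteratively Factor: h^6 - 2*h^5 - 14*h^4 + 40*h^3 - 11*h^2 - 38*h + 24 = (h - 1)*(h^5 - h^4 - 15*h^3 + 25*h^2 + 14*h - 24) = (h - 2)*(h - 1)*(h^4 + h^3 - 13*h^2 - h + 12) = (h - 2)*(h - 1)*(h + 1)*(h^3 - 13*h + 12) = (h - 2)*(h - 1)*(h + 1)*(h + 4)*(h^2 - 4*h + 3) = (h - 3)*(h - 2)*(h - 1)*(h + 1)*(h + 4)*(h - 1)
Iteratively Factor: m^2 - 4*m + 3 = (m - 1)*(m - 3)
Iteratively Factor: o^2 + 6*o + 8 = (o + 2)*(o + 4)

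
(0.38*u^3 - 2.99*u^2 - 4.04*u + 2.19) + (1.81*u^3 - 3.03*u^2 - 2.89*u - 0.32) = 2.19*u^3 - 6.02*u^2 - 6.93*u + 1.87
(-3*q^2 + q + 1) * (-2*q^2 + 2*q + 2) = 6*q^4 - 8*q^3 - 6*q^2 + 4*q + 2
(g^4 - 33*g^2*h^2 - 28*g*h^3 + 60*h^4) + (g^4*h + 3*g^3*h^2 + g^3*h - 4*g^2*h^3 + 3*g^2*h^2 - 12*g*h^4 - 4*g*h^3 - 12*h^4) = g^4*h + g^4 + 3*g^3*h^2 + g^3*h - 4*g^2*h^3 - 30*g^2*h^2 - 12*g*h^4 - 32*g*h^3 + 48*h^4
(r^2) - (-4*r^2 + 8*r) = 5*r^2 - 8*r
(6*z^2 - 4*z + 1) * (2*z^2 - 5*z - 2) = 12*z^4 - 38*z^3 + 10*z^2 + 3*z - 2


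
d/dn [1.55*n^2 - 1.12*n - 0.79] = 3.1*n - 1.12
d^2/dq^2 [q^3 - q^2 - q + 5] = 6*q - 2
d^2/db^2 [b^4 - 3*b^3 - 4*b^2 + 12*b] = 12*b^2 - 18*b - 8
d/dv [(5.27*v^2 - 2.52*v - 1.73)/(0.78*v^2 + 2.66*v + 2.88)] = (15.9838*v^2 + 33.054*v - 2.6558)/(0.6084*v^4 + 4.1496*v^3 + 11.5684*v^2 + 15.3216*v + 8.2944)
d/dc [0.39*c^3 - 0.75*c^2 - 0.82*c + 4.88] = 1.17*c^2 - 1.5*c - 0.82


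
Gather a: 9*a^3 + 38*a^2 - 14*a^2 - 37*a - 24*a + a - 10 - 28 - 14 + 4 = 9*a^3 + 24*a^2 - 60*a - 48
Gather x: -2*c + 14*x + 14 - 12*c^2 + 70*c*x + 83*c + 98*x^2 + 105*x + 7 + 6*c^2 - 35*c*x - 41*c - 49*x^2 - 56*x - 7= -6*c^2 + 40*c + 49*x^2 + x*(35*c + 63) + 14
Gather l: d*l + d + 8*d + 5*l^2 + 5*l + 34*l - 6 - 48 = 9*d + 5*l^2 + l*(d + 39) - 54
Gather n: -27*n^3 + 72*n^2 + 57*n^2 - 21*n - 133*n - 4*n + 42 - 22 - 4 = -27*n^3 + 129*n^2 - 158*n + 16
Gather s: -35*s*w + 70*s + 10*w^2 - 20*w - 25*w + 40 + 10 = s*(70 - 35*w) + 10*w^2 - 45*w + 50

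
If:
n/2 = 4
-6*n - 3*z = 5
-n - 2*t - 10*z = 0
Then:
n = 8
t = 253/3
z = -53/3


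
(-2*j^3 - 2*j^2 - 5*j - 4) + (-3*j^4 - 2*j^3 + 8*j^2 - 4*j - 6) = -3*j^4 - 4*j^3 + 6*j^2 - 9*j - 10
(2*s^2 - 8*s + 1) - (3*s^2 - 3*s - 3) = -s^2 - 5*s + 4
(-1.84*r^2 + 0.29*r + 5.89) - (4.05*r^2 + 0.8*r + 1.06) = -5.89*r^2 - 0.51*r + 4.83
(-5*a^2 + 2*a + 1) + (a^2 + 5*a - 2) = -4*a^2 + 7*a - 1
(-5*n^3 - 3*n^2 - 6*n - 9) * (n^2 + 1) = -5*n^5 - 3*n^4 - 11*n^3 - 12*n^2 - 6*n - 9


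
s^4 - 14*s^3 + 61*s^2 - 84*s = s*(s - 7)*(s - 4)*(s - 3)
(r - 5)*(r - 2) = r^2 - 7*r + 10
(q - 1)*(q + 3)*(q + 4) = q^3 + 6*q^2 + 5*q - 12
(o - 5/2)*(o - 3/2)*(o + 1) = o^3 - 3*o^2 - o/4 + 15/4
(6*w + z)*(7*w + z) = 42*w^2 + 13*w*z + z^2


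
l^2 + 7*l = l*(l + 7)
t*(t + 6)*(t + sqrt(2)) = t^3 + sqrt(2)*t^2 + 6*t^2 + 6*sqrt(2)*t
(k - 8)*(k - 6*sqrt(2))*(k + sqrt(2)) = k^3 - 8*k^2 - 5*sqrt(2)*k^2 - 12*k + 40*sqrt(2)*k + 96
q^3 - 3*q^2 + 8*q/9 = q*(q - 8/3)*(q - 1/3)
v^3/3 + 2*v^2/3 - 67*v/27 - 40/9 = (v/3 + 1)*(v - 8/3)*(v + 5/3)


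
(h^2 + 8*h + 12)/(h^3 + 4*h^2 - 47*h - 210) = (h + 2)/(h^2 - 2*h - 35)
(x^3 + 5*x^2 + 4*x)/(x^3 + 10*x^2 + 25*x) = (x^2 + 5*x + 4)/(x^2 + 10*x + 25)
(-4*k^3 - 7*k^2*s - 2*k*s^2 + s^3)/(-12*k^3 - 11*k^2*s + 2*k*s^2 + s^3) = (-4*k^2 - 3*k*s + s^2)/(-12*k^2 + k*s + s^2)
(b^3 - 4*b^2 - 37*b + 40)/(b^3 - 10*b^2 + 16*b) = (b^2 + 4*b - 5)/(b*(b - 2))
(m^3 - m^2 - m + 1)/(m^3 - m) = (m - 1)/m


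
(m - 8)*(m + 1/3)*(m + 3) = m^3 - 14*m^2/3 - 77*m/3 - 8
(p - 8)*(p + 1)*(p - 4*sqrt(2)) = p^3 - 7*p^2 - 4*sqrt(2)*p^2 - 8*p + 28*sqrt(2)*p + 32*sqrt(2)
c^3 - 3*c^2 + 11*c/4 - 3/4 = (c - 3/2)*(c - 1)*(c - 1/2)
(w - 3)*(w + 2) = w^2 - w - 6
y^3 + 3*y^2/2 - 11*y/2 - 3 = (y - 2)*(y + 1/2)*(y + 3)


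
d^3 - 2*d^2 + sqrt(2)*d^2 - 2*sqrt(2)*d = d*(d - 2)*(d + sqrt(2))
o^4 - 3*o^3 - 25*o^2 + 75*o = o*(o - 5)*(o - 3)*(o + 5)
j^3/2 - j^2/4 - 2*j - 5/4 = (j/2 + 1/2)*(j - 5/2)*(j + 1)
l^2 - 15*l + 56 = (l - 8)*(l - 7)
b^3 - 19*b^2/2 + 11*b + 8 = (b - 8)*(b - 2)*(b + 1/2)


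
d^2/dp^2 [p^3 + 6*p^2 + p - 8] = 6*p + 12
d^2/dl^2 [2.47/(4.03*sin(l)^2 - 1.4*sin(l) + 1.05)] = (-160.460092*sin(l)^4 + 41.80722*sin(l)^3 + 277.656158*sin(l)^2 - 87.24534*sin(l) - 11.22121)/(4.03*sin(l)^2 - 1.4*sin(l) + 1.05)^3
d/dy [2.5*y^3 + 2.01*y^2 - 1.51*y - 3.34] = 7.5*y^2 + 4.02*y - 1.51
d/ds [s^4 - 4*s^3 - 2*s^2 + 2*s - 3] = 4*s^3 - 12*s^2 - 4*s + 2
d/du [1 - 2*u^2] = -4*u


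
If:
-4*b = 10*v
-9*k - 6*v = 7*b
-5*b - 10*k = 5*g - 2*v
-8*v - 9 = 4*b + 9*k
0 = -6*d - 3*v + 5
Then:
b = 45/19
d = 149/114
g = -31/95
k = -23/19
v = -18/19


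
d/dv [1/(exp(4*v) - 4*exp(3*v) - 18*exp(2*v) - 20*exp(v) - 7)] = 4*(5 - exp(v))*exp(v)/(exp(6*v) - 10*exp(5*v) - exp(4*v) + 116*exp(3*v) + 239*exp(2*v) + 182*exp(v) + 49)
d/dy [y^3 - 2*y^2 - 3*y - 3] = 3*y^2 - 4*y - 3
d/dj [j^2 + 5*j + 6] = 2*j + 5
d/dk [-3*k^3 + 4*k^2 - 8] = k*(8 - 9*k)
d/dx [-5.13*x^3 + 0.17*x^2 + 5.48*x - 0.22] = -15.39*x^2 + 0.34*x + 5.48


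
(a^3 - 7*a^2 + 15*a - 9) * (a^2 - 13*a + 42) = a^5 - 20*a^4 + 148*a^3 - 498*a^2 + 747*a - 378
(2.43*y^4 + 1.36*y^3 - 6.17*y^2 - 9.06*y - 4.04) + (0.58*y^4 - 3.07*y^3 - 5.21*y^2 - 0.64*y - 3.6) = 3.01*y^4 - 1.71*y^3 - 11.38*y^2 - 9.7*y - 7.64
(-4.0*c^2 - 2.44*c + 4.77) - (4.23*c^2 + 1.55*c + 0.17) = -8.23*c^2 - 3.99*c + 4.6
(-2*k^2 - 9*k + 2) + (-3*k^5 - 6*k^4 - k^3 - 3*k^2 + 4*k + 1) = -3*k^5 - 6*k^4 - k^3 - 5*k^2 - 5*k + 3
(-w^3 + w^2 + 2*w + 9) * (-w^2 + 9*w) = w^5 - 10*w^4 + 7*w^3 + 9*w^2 + 81*w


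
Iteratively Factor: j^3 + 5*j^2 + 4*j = (j + 1)*(j^2 + 4*j) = j*(j + 1)*(j + 4)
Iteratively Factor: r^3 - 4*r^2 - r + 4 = (r + 1)*(r^2 - 5*r + 4) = (r - 4)*(r + 1)*(r - 1)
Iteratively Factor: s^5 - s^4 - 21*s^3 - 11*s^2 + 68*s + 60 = (s - 5)*(s^4 + 4*s^3 - s^2 - 16*s - 12) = (s - 5)*(s + 2)*(s^3 + 2*s^2 - 5*s - 6) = (s - 5)*(s + 2)*(s + 3)*(s^2 - s - 2) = (s - 5)*(s - 2)*(s + 2)*(s + 3)*(s + 1)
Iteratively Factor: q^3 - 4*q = (q - 2)*(q^2 + 2*q) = q*(q - 2)*(q + 2)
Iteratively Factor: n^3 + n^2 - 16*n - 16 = (n + 1)*(n^2 - 16) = (n - 4)*(n + 1)*(n + 4)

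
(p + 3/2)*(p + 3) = p^2 + 9*p/2 + 9/2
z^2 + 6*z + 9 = (z + 3)^2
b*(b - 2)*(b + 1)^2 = b^4 - 3*b^2 - 2*b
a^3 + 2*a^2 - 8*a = a*(a - 2)*(a + 4)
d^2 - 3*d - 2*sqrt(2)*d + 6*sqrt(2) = (d - 3)*(d - 2*sqrt(2))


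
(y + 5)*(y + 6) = y^2 + 11*y + 30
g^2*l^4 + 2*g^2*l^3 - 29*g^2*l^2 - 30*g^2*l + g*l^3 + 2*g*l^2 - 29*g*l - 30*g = (l - 5)*(l + 6)*(g*l + 1)*(g*l + g)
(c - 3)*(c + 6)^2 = c^3 + 9*c^2 - 108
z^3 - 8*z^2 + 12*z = z*(z - 6)*(z - 2)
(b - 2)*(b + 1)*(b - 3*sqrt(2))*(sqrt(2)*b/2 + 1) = sqrt(2)*b^4/2 - 2*b^3 - sqrt(2)*b^3/2 - 4*sqrt(2)*b^2 + 2*b^2 + 4*b + 3*sqrt(2)*b + 6*sqrt(2)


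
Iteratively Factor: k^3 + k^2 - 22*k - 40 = (k - 5)*(k^2 + 6*k + 8) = (k - 5)*(k + 4)*(k + 2)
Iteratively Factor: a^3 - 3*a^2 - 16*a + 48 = (a - 3)*(a^2 - 16) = (a - 4)*(a - 3)*(a + 4)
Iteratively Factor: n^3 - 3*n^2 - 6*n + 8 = (n - 4)*(n^2 + n - 2) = (n - 4)*(n + 2)*(n - 1)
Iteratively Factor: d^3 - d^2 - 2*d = (d + 1)*(d^2 - 2*d) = (d - 2)*(d + 1)*(d)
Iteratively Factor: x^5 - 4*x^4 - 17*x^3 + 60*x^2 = (x + 4)*(x^4 - 8*x^3 + 15*x^2) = (x - 5)*(x + 4)*(x^3 - 3*x^2) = x*(x - 5)*(x + 4)*(x^2 - 3*x) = x*(x - 5)*(x - 3)*(x + 4)*(x)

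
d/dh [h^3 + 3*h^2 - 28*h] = 3*h^2 + 6*h - 28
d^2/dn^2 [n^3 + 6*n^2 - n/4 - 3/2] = 6*n + 12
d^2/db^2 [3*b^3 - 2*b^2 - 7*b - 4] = 18*b - 4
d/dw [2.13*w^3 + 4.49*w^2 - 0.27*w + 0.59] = 6.39*w^2 + 8.98*w - 0.27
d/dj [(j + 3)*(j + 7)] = 2*j + 10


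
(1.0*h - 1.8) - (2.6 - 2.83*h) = 3.83*h - 4.4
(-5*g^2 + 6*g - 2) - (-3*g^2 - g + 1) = -2*g^2 + 7*g - 3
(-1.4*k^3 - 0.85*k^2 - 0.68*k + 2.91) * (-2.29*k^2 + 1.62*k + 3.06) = 3.206*k^5 - 0.3215*k^4 - 4.1038*k^3 - 10.3665*k^2 + 2.6334*k + 8.9046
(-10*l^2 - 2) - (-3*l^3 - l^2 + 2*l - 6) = 3*l^3 - 9*l^2 - 2*l + 4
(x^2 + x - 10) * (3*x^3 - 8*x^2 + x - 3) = 3*x^5 - 5*x^4 - 37*x^3 + 78*x^2 - 13*x + 30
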